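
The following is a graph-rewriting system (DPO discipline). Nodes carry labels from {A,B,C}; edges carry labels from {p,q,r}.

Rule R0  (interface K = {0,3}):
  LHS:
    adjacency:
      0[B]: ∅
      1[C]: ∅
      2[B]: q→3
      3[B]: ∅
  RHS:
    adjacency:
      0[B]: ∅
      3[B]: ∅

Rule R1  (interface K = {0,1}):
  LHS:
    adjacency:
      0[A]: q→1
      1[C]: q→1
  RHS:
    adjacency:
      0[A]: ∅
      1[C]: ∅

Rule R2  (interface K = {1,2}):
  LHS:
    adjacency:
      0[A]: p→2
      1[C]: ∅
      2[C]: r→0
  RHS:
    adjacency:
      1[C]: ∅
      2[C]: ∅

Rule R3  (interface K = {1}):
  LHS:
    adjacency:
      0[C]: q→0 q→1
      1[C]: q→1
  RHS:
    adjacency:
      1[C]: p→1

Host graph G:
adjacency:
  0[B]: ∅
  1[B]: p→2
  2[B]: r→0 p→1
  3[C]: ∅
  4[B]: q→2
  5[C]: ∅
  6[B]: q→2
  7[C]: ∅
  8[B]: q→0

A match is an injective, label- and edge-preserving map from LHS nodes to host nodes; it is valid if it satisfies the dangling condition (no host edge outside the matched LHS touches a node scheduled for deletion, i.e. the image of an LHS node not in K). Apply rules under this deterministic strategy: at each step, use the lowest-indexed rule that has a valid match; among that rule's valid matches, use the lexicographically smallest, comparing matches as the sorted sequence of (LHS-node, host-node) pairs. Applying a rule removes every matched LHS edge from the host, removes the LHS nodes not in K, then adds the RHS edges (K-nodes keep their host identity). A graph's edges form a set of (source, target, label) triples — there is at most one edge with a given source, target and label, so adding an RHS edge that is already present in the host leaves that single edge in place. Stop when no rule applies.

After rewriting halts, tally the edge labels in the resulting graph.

Answer: p:2 r:1

Derivation:
start.  V:9 E:6  edges: 1-p->2 2-r->0 2-p->1 4-q->2 6-q->2 8-q->0
1. fire R0 via {0↦0, 1↦3, 2↦4, 3↦2}  →  V:7 E:5  edges: 1-p->2 2-r->0 2-p->1 6-q->2 8-q->0
2. fire R0 via {0↦0, 1↦5, 2↦6, 3↦2}  →  V:5 E:4  edges: 1-p->2 2-r->0 2-p->1 8-q->0
3. fire R0 via {0↦1, 1↦7, 2↦8, 3↦0}  →  V:3 E:3  edges: 1-p->2 2-r->0 2-p->1
final graph: no rule applies after step 3
NF edges: [(1, 2, 'p'), (2, 0, 'r'), (2, 1, 'p')]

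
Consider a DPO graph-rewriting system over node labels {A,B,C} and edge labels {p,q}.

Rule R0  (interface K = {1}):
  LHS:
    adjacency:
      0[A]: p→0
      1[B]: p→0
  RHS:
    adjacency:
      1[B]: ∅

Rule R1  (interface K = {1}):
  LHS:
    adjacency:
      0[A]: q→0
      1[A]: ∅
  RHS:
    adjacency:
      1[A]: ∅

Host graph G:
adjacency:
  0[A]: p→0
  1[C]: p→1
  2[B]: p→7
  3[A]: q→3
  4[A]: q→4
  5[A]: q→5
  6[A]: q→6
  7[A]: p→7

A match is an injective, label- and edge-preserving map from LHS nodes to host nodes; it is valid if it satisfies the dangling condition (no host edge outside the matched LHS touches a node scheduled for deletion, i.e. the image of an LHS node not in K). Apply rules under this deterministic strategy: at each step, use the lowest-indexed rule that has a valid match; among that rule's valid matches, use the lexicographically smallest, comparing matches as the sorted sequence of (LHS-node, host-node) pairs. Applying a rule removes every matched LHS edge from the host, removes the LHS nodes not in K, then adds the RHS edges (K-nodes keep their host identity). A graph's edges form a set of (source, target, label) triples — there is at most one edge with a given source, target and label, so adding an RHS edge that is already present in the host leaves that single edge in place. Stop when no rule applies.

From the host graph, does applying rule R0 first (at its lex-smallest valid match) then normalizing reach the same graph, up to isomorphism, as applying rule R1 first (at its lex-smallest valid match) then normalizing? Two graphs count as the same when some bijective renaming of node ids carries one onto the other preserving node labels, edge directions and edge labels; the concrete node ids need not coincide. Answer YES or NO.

Answer: YES

Rewrite trace:
branch R0-first: apply at {0↦7, 1↦2} → |E|=6, then 4 more step(s) → NF |V|=3 |E|=2 V={0:A, 1:C, 2:B} E=0-p->0 1-p->1
branch R1-first: apply at {0↦3, 1↦0} → |E|=7, then 4 more step(s) → NF |V|=3 |E|=2 V={0:A, 1:C, 2:B} E=0-p->0 1-p->1
graphs isomorphic (equal up to label-preserving node renaming)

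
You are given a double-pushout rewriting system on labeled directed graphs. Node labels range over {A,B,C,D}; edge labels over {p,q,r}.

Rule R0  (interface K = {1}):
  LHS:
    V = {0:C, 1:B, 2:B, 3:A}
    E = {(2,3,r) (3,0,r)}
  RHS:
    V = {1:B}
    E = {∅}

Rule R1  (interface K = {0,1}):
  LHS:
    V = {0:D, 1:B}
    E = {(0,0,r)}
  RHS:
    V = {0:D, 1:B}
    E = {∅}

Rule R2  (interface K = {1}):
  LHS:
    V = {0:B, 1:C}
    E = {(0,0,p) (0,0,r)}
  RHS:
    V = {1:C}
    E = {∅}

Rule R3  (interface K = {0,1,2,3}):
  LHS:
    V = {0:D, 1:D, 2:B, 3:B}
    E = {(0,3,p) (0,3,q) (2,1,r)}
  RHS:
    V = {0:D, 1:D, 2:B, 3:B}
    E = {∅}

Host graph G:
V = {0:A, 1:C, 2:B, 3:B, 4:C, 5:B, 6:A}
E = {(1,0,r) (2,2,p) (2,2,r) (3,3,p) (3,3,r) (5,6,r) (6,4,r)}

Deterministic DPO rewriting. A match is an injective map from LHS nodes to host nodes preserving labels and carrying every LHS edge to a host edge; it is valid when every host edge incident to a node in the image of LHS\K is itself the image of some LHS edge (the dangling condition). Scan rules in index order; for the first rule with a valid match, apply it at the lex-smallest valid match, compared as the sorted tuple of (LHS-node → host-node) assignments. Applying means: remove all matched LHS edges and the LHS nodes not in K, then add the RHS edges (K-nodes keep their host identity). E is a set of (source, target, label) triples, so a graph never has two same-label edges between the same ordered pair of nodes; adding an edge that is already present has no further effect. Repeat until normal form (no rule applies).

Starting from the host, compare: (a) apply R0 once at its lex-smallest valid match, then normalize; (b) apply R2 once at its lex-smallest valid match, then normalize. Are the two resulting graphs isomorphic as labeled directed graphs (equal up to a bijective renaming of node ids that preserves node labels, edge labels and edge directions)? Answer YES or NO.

Answer: YES

Steps:
branch R0-first: apply at {0↦4, 1↦2, 2↦5, 3↦6} → |E|=5, then 2 more step(s) → NF |V|=2 |E|=1 V={0:A, 1:C} E=1-r->0
branch R2-first: apply at {0↦2, 1↦1} → |E|=5, then 2 more step(s) → NF |V|=2 |E|=1 V={0:A, 1:C} E=1-r->0
graphs isomorphic (equal up to label-preserving node renaming)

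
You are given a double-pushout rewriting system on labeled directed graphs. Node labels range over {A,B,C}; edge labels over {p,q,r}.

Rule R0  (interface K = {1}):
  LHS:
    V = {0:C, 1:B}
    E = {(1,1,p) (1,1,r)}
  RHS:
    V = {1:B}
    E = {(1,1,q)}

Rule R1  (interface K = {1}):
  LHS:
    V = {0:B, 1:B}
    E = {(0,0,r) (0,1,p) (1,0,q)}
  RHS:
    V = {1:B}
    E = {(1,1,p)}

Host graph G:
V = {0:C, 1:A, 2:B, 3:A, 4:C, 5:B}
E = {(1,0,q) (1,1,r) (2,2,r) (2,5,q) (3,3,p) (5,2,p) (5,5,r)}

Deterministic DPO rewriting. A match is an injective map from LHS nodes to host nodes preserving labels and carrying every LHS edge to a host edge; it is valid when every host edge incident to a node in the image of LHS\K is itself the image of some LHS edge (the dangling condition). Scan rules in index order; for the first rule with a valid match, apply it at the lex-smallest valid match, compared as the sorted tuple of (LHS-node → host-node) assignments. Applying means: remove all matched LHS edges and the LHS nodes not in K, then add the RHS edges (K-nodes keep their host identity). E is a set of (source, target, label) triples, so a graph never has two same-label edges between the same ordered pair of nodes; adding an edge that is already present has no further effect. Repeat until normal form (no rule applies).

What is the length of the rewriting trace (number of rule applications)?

Answer: 2

Steps:
initial: |V|=6 |E|=7  E = 1-q->0 1-r->1 2-r->2 2-q->5 3-p->3 5-p->2 5-r->5
step 1: apply R1 at {0↦5, 1↦2}  → |V|=5 |E|=5  E = 1-q->0 1-r->1 2-p->2 2-r->2 3-p->3
step 2: apply R0 at {0↦4, 1↦2}  → |V|=4 |E|=4  E = 1-q->0 1-r->1 2-q->2 3-p->3
halt: no rule applies after step 2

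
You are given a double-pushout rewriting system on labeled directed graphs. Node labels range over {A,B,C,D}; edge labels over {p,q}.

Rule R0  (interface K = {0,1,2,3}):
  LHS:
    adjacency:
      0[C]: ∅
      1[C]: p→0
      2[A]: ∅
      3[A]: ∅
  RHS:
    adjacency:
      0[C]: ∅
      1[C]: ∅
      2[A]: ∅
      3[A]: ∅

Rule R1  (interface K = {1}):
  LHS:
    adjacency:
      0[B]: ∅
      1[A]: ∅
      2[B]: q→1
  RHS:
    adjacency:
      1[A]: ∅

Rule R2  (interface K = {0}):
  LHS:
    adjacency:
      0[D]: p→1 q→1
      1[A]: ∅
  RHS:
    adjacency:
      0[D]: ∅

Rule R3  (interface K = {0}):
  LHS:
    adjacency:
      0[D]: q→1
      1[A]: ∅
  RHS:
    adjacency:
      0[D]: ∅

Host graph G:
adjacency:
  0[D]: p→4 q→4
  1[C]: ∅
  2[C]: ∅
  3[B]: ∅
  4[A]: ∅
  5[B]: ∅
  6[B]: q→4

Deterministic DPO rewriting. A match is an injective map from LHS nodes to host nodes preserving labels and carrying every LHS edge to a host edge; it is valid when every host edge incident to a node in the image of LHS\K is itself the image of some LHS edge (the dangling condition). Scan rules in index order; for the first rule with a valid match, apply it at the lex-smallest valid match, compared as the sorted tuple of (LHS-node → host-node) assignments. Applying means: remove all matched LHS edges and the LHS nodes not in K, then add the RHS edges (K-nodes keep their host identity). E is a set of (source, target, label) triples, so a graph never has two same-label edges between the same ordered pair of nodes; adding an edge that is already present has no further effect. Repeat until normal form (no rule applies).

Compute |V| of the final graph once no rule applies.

Answer: 4

Steps:
initial: |V|=7 |E|=3  E = 0-p->4 0-q->4 6-q->4
step 1: apply R1 at {0↦3, 1↦4, 2↦6}  → |V|=5 |E|=2  E = 0-p->4 0-q->4
step 2: apply R2 at {0↦0, 1↦4}  → |V|=4 |E|=0  E = ∅
halt: no rule applies after step 2
NF nodes: {0:D, 1:C, 2:C, 5:B}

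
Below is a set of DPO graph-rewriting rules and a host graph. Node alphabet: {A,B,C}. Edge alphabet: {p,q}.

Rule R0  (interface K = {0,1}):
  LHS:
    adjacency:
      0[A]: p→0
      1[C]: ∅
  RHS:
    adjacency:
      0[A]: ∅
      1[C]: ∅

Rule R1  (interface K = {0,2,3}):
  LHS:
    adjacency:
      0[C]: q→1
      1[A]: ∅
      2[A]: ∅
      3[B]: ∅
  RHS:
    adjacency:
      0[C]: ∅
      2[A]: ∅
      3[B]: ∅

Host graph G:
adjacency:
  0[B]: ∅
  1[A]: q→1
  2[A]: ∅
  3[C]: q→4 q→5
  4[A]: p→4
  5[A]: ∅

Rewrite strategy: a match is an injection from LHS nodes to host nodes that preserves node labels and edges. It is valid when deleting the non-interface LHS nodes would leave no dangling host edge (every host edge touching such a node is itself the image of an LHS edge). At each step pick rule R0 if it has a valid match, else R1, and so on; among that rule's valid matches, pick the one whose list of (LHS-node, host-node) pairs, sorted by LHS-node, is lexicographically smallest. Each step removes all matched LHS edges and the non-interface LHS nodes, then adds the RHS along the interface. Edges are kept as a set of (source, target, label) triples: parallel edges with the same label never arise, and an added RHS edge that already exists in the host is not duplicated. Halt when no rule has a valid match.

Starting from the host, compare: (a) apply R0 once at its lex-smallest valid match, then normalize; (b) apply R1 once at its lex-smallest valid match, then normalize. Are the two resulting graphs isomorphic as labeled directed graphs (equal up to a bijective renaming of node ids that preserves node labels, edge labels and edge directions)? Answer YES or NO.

branch R0-first: apply at {0↦4, 1↦3} → |E|=3, then 2 more step(s) → NF |V|=4 |E|=1 V={0:B, 1:A, 2:A, 3:C} E=1-q->1
branch R1-first: apply at {0↦3, 1↦5, 2↦1, 3↦0} → |E|=3, then 2 more step(s) → NF |V|=4 |E|=1 V={0:B, 1:A, 2:A, 3:C} E=1-q->1
graphs isomorphic (equal up to label-preserving node renaming)

Answer: YES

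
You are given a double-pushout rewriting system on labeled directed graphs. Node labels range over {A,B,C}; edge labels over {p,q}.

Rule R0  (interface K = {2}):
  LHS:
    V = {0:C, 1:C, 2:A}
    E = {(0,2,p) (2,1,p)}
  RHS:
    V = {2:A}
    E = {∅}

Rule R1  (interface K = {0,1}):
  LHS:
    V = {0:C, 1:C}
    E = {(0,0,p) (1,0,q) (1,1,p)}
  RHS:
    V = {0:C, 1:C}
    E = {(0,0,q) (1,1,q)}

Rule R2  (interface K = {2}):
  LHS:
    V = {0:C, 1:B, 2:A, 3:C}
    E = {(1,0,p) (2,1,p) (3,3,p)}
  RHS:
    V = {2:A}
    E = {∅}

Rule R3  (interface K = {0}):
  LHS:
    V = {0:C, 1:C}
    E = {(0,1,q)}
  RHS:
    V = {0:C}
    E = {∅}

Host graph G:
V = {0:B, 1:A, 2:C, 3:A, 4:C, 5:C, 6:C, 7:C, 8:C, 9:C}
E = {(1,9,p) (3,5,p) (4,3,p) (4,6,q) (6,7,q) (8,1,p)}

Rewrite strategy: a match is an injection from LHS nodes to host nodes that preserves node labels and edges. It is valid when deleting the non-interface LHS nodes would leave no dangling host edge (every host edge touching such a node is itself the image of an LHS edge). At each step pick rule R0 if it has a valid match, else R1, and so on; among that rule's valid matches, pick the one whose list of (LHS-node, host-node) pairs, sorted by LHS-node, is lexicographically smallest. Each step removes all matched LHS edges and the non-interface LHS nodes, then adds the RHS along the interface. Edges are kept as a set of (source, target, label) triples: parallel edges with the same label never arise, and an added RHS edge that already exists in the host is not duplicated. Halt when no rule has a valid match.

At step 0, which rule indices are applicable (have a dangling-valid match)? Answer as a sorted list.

R0: 1 valid match — {0↦8, 1↦9, 2↦1}
R1: no valid match — LHS pattern not found
R2: no valid match — LHS pattern not found
R3: 1 valid match — {0↦6, 1↦7}

Answer: [R0,R3]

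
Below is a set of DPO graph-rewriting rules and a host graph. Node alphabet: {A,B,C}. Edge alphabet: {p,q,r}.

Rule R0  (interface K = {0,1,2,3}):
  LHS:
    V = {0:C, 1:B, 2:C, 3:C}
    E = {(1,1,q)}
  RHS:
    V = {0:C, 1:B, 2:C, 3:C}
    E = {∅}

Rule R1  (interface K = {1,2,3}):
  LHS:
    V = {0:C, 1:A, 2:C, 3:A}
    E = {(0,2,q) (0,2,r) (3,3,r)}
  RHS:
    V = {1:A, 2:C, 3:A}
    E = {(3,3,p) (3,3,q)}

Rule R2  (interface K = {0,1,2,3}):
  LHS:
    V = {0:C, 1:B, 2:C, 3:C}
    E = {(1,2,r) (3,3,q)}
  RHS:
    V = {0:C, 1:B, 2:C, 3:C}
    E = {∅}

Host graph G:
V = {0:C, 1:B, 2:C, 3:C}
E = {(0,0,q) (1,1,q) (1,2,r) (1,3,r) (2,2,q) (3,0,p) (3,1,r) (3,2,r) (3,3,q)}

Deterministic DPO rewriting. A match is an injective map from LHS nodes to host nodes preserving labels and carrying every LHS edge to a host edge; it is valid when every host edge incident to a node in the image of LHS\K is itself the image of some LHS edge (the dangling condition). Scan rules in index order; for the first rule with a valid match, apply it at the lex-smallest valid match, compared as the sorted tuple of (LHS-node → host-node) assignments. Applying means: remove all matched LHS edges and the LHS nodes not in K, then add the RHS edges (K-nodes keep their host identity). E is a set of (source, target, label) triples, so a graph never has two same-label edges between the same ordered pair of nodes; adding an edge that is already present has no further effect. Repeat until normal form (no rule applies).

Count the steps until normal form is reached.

Answer: 3

Derivation:
start.  V:4 E:9  edges: 0-q->0 1-q->1 1-r->2 1-r->3 2-q->2 3-p->0 3-r->1 3-r->2 3-q->3
1. fire R0 via {0↦0, 1↦1, 2↦2, 3↦3}  →  V:4 E:8  edges: 0-q->0 1-r->2 1-r->3 2-q->2 3-p->0 3-r->1 3-r->2 3-q->3
2. fire R2 via {0↦0, 1↦1, 2↦2, 3↦3}  →  V:4 E:6  edges: 0-q->0 1-r->3 2-q->2 3-p->0 3-r->1 3-r->2
3. fire R2 via {0↦0, 1↦1, 2↦3, 3↦2}  →  V:4 E:4  edges: 0-q->0 3-p->0 3-r->1 3-r->2
halt: no rule applies after step 3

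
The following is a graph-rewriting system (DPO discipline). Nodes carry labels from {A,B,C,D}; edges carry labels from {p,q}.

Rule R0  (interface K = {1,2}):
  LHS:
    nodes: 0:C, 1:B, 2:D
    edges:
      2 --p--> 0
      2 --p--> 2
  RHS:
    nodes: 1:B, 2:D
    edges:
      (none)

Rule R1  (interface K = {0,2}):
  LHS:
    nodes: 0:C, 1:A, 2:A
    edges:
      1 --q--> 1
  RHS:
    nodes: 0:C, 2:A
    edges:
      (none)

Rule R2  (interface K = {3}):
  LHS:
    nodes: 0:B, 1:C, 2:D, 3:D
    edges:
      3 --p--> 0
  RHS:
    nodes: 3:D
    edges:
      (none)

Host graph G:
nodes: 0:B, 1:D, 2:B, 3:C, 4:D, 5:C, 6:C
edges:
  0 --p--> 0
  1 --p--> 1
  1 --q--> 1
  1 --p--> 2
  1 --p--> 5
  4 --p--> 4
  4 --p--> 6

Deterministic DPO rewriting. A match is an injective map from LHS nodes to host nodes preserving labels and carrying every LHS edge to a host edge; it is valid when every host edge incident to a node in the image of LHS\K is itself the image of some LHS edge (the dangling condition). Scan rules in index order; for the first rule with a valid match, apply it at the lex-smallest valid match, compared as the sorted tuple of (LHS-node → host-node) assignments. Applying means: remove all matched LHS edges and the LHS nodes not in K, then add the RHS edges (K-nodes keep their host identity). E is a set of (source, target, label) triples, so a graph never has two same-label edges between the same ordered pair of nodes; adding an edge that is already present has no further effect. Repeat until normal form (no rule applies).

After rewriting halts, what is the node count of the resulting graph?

Answer: 2

Rewrite trace:
start.  V:7 E:7  edges: 0-p->0 1-p->1 1-q->1 1-p->2 1-p->5 4-p->4 4-p->6
1. fire R0 via {0↦5, 1↦0, 2↦1}  →  V:6 E:5  edges: 0-p->0 1-q->1 1-p->2 4-p->4 4-p->6
2. fire R0 via {0↦6, 1↦0, 2↦4}  →  V:5 E:3  edges: 0-p->0 1-q->1 1-p->2
3. fire R2 via {0↦2, 1↦3, 2↦4, 3↦1}  →  V:2 E:2  edges: 0-p->0 1-q->1
normal form: no rule applies after step 3
NF nodes: {0:B, 1:D}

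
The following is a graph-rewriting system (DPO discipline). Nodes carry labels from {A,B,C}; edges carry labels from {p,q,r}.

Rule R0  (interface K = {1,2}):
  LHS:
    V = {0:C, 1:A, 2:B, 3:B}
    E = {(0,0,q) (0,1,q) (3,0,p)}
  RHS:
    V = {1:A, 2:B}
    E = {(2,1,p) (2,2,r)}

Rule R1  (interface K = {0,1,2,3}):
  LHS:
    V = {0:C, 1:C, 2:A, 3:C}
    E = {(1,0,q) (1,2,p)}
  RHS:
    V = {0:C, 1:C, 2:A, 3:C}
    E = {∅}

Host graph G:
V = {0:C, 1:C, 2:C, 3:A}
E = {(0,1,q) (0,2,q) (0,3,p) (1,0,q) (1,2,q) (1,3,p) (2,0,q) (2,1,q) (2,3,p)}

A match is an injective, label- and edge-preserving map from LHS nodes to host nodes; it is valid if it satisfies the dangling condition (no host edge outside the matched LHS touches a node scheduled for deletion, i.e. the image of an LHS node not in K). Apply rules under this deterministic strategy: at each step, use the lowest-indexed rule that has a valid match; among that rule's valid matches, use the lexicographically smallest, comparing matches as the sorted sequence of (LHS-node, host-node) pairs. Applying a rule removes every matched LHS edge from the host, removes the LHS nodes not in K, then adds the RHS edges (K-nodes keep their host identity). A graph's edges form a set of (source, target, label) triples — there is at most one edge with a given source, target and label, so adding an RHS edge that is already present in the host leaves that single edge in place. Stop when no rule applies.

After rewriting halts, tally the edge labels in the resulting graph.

Answer: q:3

Rewrite trace:
[0] host  ⇒  4 nodes, 9 edges  {0-q->1 0-q->2 0-p->3 1-q->0 1-q->2 1-p->3 2-q->0 2-q->1 2-p->3}
[1] R1 @ {0↦0, 1↦1, 2↦3, 3↦2}  ⇒  4 nodes, 7 edges  {0-q->1 0-q->2 0-p->3 1-q->2 2-q->0 2-q->1 2-p->3}
[2] R1 @ {0↦0, 1↦2, 2↦3, 3↦1}  ⇒  4 nodes, 5 edges  {0-q->1 0-q->2 0-p->3 1-q->2 2-q->1}
[3] R1 @ {0↦1, 1↦0, 2↦3, 3↦2}  ⇒  4 nodes, 3 edges  {0-q->2 1-q->2 2-q->1}
halt: no rule applies after step 3
NF edges: [(0, 2, 'q'), (1, 2, 'q'), (2, 1, 'q')]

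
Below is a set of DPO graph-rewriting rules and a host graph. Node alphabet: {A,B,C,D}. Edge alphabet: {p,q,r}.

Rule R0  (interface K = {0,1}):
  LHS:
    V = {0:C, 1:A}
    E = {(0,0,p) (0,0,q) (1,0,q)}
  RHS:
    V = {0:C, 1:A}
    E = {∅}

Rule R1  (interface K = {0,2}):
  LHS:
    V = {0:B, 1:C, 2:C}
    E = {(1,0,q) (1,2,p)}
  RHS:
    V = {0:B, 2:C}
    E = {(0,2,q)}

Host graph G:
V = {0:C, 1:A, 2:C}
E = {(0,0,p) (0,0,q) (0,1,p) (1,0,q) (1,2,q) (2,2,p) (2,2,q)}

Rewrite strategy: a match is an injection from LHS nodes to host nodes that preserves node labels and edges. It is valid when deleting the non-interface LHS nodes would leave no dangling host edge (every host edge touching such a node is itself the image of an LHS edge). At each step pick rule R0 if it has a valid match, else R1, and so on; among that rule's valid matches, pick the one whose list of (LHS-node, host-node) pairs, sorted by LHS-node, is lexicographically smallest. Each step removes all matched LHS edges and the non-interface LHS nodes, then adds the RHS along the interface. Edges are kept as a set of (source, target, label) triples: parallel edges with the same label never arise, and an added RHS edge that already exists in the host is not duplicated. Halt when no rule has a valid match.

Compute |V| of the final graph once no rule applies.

Answer: 3

Derivation:
initial: |V|=3 |E|=7  E = 0-p->0 0-q->0 0-p->1 1-q->0 1-q->2 2-p->2 2-q->2
step 1: apply R0 at {0↦0, 1↦1}  → |V|=3 |E|=4  E = 0-p->1 1-q->2 2-p->2 2-q->2
step 2: apply R0 at {0↦2, 1↦1}  → |V|=3 |E|=1  E = 0-p->1
normal form: no rule applies after step 2
NF nodes: {0:C, 1:A, 2:C}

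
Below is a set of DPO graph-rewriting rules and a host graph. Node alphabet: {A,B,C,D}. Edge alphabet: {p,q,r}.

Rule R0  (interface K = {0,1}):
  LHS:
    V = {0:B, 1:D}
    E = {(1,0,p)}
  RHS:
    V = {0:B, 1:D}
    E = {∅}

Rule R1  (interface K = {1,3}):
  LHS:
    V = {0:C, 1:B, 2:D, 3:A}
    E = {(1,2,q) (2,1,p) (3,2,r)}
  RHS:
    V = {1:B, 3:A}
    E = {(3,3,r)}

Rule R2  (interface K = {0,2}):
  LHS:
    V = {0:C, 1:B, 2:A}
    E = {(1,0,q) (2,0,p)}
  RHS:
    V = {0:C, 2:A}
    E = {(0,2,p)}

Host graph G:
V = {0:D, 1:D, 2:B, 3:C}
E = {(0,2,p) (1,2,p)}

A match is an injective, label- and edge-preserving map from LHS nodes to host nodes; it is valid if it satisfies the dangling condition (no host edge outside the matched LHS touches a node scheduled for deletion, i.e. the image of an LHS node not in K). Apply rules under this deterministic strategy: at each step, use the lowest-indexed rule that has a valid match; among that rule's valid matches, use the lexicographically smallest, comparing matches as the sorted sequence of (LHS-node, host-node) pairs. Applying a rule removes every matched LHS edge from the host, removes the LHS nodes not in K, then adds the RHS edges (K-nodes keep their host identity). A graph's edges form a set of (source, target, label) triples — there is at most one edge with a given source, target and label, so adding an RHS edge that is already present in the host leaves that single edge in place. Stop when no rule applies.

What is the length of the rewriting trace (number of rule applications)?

start.  V:4 E:2  edges: 0-p->2 1-p->2
1. fire R0 via {0↦2, 1↦0}  →  V:4 E:1  edges: 1-p->2
2. fire R0 via {0↦2, 1↦1}  →  V:4 E:0  edges: ∅
final graph: no rule applies after step 2

Answer: 2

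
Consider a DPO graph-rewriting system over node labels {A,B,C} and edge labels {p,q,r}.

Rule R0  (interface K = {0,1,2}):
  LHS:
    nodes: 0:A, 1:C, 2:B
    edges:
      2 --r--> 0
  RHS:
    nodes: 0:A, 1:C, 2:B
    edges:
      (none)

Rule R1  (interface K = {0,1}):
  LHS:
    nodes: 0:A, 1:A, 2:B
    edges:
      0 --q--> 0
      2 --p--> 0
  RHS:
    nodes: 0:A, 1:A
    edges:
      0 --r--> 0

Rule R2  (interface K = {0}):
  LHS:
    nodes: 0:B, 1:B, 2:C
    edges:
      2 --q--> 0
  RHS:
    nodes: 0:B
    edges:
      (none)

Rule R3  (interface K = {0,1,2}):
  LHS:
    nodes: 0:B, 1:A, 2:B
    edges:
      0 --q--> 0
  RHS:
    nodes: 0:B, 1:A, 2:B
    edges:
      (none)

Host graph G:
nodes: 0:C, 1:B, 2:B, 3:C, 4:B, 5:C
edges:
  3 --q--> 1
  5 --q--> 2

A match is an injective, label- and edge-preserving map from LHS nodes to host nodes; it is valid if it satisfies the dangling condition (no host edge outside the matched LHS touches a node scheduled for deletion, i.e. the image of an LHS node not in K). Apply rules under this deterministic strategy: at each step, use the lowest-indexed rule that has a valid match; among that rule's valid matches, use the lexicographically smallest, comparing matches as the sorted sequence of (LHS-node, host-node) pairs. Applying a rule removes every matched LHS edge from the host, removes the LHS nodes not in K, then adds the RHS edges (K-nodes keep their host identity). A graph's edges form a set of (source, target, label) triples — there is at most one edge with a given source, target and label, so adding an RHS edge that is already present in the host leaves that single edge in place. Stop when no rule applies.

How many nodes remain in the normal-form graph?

Answer: 2

Derivation:
[0] host  ⇒  6 nodes, 2 edges  {3-q->1 5-q->2}
[1] R2 @ {0↦1, 1↦4, 2↦3}  ⇒  4 nodes, 1 edges  {5-q->2}
[2] R2 @ {0↦2, 1↦1, 2↦5}  ⇒  2 nodes, 0 edges  {∅}
normal form: no rule applies after step 2
NF nodes: {0:C, 2:B}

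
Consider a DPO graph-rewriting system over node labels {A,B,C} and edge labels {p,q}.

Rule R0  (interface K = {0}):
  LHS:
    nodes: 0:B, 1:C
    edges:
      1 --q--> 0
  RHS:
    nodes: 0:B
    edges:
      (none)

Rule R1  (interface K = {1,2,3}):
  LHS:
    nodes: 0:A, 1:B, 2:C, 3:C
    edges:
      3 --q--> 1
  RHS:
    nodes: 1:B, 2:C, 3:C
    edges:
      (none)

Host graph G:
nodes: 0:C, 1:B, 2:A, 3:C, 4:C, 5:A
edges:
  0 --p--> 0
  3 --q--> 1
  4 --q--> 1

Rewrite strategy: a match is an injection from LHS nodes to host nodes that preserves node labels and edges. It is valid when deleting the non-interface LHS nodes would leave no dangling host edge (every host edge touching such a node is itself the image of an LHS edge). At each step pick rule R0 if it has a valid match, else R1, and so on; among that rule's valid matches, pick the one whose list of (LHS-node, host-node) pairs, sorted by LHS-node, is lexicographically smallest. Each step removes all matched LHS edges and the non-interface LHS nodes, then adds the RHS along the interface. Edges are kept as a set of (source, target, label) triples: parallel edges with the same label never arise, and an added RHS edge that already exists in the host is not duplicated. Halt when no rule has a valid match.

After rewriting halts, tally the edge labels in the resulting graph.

start.  V:6 E:3  edges: 0-p->0 3-q->1 4-q->1
1. fire R0 via {0↦1, 1↦3}  →  V:5 E:2  edges: 0-p->0 4-q->1
2. fire R0 via {0↦1, 1↦4}  →  V:4 E:1  edges: 0-p->0
final graph: no rule applies after step 2
NF edges: [(0, 0, 'p')]

Answer: p:1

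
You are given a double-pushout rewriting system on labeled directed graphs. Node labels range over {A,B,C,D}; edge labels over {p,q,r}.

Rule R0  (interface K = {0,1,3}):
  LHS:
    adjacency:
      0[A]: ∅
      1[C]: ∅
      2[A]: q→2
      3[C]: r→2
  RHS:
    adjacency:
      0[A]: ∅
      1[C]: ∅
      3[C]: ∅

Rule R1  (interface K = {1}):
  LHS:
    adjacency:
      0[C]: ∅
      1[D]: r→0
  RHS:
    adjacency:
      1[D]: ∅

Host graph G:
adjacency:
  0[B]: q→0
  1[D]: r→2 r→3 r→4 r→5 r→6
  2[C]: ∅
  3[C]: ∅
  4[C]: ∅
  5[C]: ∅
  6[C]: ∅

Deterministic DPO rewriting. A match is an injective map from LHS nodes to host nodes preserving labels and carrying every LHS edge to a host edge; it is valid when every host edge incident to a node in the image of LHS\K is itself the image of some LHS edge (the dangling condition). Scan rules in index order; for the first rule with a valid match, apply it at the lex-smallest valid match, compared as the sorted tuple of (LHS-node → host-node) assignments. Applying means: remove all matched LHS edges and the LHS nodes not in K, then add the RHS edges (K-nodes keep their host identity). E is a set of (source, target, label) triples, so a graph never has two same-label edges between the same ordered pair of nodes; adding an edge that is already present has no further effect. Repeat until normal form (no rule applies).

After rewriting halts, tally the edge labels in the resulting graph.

initial: |V|=7 |E|=6  E = 0-q->0 1-r->2 1-r->3 1-r->4 1-r->5 1-r->6
step 1: apply R1 at {0↦2, 1↦1}  → |V|=6 |E|=5  E = 0-q->0 1-r->3 1-r->4 1-r->5 1-r->6
step 2: apply R1 at {0↦3, 1↦1}  → |V|=5 |E|=4  E = 0-q->0 1-r->4 1-r->5 1-r->6
step 3: apply R1 at {0↦4, 1↦1}  → |V|=4 |E|=3  E = 0-q->0 1-r->5 1-r->6
step 4: apply R1 at {0↦5, 1↦1}  → |V|=3 |E|=2  E = 0-q->0 1-r->6
step 5: apply R1 at {0↦6, 1↦1}  → |V|=2 |E|=1  E = 0-q->0
halt: no rule applies after step 5
NF edges: [(0, 0, 'q')]

Answer: q:1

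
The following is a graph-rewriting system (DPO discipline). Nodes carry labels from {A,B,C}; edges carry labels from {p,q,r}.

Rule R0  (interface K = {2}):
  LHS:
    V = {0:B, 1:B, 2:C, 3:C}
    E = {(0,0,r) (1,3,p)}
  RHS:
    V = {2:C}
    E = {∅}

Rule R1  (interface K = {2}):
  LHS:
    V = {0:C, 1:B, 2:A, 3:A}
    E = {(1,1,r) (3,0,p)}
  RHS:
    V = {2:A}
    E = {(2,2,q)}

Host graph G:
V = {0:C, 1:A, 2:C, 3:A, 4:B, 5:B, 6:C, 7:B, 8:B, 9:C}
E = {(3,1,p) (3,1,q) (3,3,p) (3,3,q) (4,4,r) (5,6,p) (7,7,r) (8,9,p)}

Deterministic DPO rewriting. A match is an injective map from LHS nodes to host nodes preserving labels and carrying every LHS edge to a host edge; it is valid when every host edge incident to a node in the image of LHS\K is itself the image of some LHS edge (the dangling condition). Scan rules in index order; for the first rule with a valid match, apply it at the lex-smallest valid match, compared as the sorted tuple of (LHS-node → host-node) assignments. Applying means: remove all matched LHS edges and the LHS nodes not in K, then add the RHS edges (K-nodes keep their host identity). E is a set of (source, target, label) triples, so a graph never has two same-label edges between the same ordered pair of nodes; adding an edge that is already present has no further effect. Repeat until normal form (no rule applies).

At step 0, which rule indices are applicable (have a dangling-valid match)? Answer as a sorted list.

Answer: [R0]

Derivation:
R0: 12 valid matches — {0↦4, 1↦5, 2↦0, 3↦6}, {0↦4, 1↦5, 2↦2, 3↦6}, {0↦4, 1↦5, 2↦9, 3↦6} (+9 more)
R1: no valid match — LHS pattern not found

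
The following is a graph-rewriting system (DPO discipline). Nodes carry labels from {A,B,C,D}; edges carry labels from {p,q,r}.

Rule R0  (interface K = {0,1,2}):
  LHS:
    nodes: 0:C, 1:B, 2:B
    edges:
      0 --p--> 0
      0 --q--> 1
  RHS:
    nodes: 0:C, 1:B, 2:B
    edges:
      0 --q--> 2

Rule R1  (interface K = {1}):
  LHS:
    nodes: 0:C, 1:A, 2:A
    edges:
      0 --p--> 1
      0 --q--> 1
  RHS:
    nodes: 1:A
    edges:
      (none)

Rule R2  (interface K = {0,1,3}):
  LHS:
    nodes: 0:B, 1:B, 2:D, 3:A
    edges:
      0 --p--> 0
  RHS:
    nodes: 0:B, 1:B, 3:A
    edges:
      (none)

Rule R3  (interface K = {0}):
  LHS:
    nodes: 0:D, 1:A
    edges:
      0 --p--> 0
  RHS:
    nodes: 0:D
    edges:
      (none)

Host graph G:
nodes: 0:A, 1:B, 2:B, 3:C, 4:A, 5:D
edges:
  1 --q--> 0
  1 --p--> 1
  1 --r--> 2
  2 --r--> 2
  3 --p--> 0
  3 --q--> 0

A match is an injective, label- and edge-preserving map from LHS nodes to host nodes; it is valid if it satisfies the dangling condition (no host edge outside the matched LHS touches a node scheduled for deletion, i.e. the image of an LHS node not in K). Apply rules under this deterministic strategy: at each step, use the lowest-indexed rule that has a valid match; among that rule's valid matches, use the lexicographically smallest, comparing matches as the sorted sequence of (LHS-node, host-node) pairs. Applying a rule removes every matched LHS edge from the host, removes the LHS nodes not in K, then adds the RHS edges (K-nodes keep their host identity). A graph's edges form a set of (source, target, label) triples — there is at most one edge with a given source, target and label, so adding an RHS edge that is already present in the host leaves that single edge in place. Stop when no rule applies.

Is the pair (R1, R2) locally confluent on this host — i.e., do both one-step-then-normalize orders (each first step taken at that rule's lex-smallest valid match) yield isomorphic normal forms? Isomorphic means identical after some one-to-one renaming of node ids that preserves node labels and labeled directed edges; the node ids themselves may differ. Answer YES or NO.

Answer: YES

Derivation:
branch R1-first: apply at {0↦3, 1↦0, 2↦4} → |E|=4, then 1 more step(s) → NF |V|=3 |E|=3 V={0:A, 1:B, 2:B} E=1-q->0 1-r->2 2-r->2
branch R2-first: apply at {0↦1, 1↦2, 2↦5, 3↦0} → |E|=5, then 1 more step(s) → NF |V|=3 |E|=3 V={0:A, 1:B, 2:B} E=1-q->0 1-r->2 2-r->2
graphs isomorphic (equal up to label-preserving node renaming)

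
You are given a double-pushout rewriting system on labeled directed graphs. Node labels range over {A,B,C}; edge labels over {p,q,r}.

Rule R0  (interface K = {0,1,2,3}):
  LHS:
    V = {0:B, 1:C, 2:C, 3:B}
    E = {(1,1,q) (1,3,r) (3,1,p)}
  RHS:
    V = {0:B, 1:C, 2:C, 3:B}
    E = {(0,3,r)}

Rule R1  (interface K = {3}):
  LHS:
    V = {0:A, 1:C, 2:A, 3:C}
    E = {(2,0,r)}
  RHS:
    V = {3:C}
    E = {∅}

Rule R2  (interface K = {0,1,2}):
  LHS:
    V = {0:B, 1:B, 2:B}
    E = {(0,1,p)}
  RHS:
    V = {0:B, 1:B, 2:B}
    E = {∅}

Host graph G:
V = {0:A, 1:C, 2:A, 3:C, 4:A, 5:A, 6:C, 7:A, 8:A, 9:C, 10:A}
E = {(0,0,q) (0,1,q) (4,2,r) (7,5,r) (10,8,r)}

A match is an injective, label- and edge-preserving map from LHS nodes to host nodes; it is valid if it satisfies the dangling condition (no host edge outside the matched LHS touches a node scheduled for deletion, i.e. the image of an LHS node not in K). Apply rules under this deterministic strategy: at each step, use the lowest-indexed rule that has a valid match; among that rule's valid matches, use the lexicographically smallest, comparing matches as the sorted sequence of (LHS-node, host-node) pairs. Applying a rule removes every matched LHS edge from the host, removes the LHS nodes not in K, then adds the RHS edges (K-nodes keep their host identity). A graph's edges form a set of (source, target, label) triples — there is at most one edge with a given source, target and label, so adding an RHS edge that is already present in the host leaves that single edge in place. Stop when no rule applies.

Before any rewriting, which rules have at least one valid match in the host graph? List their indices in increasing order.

Answer: [R1]

Derivation:
R0: no valid match — LHS pattern not found
R1: 27 valid matches — {0↦2, 1↦3, 2↦4, 3↦1}, {0↦2, 1↦3, 2↦4, 3↦6}, {0↦2, 1↦3, 2↦4, 3↦9} (+24 more)
R2: no valid match — LHS pattern not found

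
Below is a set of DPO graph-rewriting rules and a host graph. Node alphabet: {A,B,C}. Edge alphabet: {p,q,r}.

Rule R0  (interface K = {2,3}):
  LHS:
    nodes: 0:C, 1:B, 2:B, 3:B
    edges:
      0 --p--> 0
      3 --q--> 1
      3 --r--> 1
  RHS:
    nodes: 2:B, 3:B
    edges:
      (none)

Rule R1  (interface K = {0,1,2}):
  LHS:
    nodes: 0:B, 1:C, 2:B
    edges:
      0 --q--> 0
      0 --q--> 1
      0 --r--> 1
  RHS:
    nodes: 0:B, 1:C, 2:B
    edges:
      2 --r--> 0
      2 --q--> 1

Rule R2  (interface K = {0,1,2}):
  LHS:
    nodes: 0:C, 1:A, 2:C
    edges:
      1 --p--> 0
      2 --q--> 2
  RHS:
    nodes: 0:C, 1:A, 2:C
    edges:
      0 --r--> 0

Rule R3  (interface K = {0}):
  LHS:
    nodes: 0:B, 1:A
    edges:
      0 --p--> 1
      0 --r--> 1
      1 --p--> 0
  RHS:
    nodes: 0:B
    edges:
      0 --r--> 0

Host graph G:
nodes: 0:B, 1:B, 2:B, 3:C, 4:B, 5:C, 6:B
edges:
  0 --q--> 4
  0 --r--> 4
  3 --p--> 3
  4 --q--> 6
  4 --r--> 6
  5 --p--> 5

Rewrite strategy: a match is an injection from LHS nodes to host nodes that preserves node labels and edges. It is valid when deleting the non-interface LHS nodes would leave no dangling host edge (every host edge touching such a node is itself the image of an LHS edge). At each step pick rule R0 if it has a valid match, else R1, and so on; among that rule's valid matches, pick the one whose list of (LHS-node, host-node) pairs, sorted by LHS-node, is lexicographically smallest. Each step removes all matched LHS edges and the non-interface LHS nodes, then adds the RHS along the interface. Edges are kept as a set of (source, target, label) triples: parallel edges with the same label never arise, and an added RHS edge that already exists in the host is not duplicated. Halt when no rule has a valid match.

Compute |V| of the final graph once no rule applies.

start.  V:7 E:6  edges: 0-q->4 0-r->4 3-p->3 4-q->6 4-r->6 5-p->5
1. fire R0 via {0↦3, 1↦6, 2↦0, 3↦4}  →  V:5 E:3  edges: 0-q->4 0-r->4 5-p->5
2. fire R0 via {0↦5, 1↦4, 2↦1, 3↦0}  →  V:3 E:0  edges: ∅
normal form: no rule applies after step 2
NF nodes: {0:B, 1:B, 2:B}

Answer: 3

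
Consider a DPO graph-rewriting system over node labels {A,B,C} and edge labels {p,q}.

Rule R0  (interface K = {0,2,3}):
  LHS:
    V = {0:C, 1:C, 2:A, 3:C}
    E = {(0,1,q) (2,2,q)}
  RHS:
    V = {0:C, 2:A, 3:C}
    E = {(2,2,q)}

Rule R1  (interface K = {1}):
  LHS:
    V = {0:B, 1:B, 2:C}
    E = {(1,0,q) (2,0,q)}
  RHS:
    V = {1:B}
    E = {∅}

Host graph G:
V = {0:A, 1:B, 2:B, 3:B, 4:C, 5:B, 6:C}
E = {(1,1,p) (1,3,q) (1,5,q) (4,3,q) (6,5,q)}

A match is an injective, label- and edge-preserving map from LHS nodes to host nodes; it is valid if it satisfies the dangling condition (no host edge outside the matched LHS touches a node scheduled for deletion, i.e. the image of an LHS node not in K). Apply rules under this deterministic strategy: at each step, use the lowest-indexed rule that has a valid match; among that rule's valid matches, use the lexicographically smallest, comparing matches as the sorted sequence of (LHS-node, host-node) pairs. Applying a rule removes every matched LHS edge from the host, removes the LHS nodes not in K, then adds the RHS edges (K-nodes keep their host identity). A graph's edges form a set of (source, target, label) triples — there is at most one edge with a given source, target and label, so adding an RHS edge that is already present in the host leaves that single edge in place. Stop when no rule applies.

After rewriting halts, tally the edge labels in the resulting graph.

initial: |V|=7 |E|=5  E = 1-p->1 1-q->3 1-q->5 4-q->3 6-q->5
step 1: apply R1 at {0↦3, 1↦1, 2↦4}  → |V|=5 |E|=3  E = 1-p->1 1-q->5 6-q->5
step 2: apply R1 at {0↦5, 1↦1, 2↦6}  → |V|=3 |E|=1  E = 1-p->1
final graph: no rule applies after step 2
NF edges: [(1, 1, 'p')]

Answer: p:1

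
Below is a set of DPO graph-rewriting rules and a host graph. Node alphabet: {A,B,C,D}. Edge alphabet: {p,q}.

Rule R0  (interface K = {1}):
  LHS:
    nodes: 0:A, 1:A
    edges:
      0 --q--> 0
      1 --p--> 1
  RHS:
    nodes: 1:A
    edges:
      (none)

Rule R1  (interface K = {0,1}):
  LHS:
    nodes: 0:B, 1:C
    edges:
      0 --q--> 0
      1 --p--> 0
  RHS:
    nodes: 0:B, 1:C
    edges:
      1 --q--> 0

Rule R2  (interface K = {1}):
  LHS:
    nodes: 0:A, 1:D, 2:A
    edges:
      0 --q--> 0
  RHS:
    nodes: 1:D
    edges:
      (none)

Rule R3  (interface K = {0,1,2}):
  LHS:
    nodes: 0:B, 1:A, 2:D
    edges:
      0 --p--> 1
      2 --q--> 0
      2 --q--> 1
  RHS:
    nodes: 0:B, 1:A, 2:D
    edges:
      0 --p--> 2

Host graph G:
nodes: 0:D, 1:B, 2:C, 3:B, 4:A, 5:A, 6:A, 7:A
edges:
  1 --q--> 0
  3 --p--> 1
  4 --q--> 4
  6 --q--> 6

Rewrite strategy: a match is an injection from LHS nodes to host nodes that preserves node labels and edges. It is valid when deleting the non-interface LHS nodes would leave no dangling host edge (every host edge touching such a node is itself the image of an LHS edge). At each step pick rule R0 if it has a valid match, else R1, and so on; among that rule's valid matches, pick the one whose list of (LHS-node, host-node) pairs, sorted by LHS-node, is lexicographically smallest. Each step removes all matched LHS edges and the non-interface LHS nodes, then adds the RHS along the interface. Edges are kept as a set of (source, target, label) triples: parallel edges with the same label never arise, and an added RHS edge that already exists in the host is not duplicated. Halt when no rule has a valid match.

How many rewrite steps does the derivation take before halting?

Answer: 2

Derivation:
[0] host  ⇒  8 nodes, 4 edges  {1-q->0 3-p->1 4-q->4 6-q->6}
[1] R2 @ {0↦4, 1↦0, 2↦5}  ⇒  6 nodes, 3 edges  {1-q->0 3-p->1 6-q->6}
[2] R2 @ {0↦6, 1↦0, 2↦7}  ⇒  4 nodes, 2 edges  {1-q->0 3-p->1}
normal form: no rule applies after step 2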